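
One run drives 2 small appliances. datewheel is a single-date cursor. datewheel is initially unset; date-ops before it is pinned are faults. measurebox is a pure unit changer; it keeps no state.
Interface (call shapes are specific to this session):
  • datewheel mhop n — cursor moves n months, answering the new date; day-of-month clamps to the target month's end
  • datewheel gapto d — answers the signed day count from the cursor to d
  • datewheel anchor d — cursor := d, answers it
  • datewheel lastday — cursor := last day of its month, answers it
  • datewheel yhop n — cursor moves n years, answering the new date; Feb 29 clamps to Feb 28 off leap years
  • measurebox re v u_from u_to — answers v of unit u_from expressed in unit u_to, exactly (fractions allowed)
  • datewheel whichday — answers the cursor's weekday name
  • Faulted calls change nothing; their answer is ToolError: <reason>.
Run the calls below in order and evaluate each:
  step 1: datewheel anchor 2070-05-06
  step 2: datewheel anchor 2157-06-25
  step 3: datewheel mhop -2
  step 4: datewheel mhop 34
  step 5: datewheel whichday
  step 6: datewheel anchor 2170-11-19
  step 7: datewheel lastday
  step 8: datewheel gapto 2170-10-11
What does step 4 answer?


Answer: 2160-02-25

Derivation:
> datewheel anchor d='2070-05-06'
[out] 2070-05-06
> datewheel anchor d='2157-06-25'
[out] 2157-06-25
> datewheel mhop n='-2'
[out] 2157-04-25
> datewheel mhop n='34'
[out] 2160-02-25
> datewheel whichday
[out] Monday
> datewheel anchor d='2170-11-19'
[out] 2170-11-19
> datewheel lastday
[out] 2170-11-30
> datewheel gapto d='2170-10-11'
[out] -50


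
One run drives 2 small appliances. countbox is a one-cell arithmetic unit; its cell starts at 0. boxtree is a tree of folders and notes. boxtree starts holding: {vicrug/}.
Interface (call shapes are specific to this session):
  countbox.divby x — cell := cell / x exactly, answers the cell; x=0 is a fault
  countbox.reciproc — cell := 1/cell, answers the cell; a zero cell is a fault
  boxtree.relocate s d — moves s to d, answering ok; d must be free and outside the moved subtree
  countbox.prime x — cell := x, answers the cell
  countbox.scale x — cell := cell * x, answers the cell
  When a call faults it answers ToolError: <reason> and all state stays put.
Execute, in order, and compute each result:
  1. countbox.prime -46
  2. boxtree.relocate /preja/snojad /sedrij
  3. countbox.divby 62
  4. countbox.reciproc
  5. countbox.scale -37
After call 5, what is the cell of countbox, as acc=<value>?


% 1. countbox.prime(x→-46) -> -46
% 2. boxtree.relocate(s→/preja/snojad, d→/sedrij) -> ToolError: not found
% 3. countbox.divby(x→62) -> -23/31
% 4. countbox.reciproc() -> -31/23
% 5. countbox.scale(x→-37) -> 1147/23

Answer: acc=1147/23


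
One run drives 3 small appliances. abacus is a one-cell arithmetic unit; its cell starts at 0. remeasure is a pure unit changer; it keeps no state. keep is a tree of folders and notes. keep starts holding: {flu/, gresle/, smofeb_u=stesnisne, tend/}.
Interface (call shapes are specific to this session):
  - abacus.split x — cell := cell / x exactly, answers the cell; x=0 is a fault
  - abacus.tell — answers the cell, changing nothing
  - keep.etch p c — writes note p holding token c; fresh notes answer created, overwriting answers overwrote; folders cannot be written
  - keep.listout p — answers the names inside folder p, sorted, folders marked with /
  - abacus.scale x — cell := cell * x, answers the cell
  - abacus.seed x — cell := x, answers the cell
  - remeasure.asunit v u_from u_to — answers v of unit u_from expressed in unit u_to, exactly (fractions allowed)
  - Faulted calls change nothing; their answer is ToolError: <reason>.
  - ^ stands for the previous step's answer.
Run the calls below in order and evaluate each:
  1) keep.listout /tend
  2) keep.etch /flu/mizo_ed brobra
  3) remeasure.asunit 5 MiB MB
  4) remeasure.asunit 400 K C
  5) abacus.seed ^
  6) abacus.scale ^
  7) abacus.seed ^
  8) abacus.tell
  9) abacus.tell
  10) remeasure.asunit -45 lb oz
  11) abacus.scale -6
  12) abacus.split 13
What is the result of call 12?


Calling keep.listout using p='/tend', and see [].
I use keep.etch using p='/flu/mizo_ed', c='brobra', which returns created.
I use remeasure.asunit using v='5', u_from='MiB', u_to='MB', yielding 16384/3125.
I invoke remeasure.asunit using v='400', u_from='K', u_to='C', and get 2537/20.
Calling abacus.seed using x='^', giving 2537/20.
I use abacus.scale using x='^': 6436369/400.
Then abacus.seed using x='^', — result: 6436369/400.
Invoking abacus.tell(), which returns 6436369/400.
I invoke abacus.tell: 6436369/400.
Next I call remeasure.asunit using v='-45', u_from='lb', u_to='oz', giving -720.
I call abacus.scale using x='-6', and observe -19309107/200.
I run abacus.split using x='13', — result: -19309107/2600.

Answer: -19309107/2600


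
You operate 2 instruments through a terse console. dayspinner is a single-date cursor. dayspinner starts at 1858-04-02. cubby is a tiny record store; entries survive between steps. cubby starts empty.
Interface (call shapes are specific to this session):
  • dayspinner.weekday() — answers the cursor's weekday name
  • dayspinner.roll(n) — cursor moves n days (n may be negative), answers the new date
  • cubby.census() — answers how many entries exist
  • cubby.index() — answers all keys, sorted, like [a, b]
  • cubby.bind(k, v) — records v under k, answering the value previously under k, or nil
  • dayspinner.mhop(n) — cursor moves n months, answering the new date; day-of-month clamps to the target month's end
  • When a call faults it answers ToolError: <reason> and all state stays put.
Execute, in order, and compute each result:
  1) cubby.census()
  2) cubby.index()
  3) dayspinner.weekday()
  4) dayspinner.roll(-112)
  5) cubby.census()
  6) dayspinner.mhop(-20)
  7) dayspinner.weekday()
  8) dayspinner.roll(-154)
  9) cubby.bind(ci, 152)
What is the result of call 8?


$ cubby.census
:: 0
$ cubby.index
:: []
$ dayspinner.weekday
:: Friday
$ dayspinner.roll n→-112
:: 1857-12-11
$ cubby.census
:: 0
$ dayspinner.mhop n→-20
:: 1856-04-11
$ dayspinner.weekday
:: Friday
$ dayspinner.roll n→-154
:: 1855-11-09
$ cubby.bind k→ci v→152
:: nil

Answer: 1855-11-09


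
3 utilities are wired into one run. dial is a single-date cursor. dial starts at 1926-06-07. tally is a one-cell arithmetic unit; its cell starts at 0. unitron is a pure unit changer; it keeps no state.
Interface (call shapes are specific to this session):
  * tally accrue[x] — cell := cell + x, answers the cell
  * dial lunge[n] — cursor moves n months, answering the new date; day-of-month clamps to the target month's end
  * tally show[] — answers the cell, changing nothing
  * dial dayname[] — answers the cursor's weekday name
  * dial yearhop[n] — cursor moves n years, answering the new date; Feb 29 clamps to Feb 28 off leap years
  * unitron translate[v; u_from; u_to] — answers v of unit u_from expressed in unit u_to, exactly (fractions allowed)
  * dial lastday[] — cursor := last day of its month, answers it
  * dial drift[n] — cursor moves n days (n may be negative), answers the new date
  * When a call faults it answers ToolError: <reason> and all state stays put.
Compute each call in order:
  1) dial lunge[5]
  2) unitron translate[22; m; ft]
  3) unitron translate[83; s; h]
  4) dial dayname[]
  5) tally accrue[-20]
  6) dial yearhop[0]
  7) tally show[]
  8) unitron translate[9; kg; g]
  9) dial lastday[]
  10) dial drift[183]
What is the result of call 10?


// dial lunge(n=5) => 1926-11-07
// unitron translate(v=22, u_from=m, u_to=ft) => 27500/381
// unitron translate(v=83, u_from=s, u_to=h) => 83/3600
// dial dayname() => Sunday
// tally accrue(x=-20) => -20
// dial yearhop(n=0) => 1926-11-07
// tally show() => -20
// unitron translate(v=9, u_from=kg, u_to=g) => 9000
// dial lastday() => 1926-11-30
// dial drift(n=183) => 1927-06-01

Answer: 1927-06-01


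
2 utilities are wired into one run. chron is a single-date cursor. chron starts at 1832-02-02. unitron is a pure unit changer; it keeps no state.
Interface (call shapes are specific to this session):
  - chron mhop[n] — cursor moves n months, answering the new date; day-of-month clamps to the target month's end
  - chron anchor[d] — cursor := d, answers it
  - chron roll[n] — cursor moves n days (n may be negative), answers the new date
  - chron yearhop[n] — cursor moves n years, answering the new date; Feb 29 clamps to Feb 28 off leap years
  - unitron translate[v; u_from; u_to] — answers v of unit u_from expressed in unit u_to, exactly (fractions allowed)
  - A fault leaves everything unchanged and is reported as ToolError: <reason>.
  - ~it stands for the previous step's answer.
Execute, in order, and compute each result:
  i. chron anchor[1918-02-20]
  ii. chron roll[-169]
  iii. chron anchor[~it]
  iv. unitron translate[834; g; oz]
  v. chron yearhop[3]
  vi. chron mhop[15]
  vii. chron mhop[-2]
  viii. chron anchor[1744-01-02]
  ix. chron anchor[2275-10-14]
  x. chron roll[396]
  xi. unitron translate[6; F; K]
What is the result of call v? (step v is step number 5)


Answer: 1920-09-04

Derivation:
Using chron anchor passing d='1918-02-20': 1918-02-20.
Using chron roll passing n='-169': 1917-09-04.
I use chron anchor passing d='~it', yielding 1917-09-04.
Then unitron translate passing v='834', u_from='g', u_to='oz', and see 1334400000/45359237.
Then chron yearhop passing n='3': 1920-09-04.
Then chron mhop passing n='15', giving 1921-12-04.
I run chron mhop passing n='-2': 1921-10-04.
Invoking chron anchor passing d='1744-01-02', → 1744-01-02.
Then chron anchor passing d='2275-10-14', which returns 2275-10-14.
I try chron roll passing n='396', — result: 2276-11-13.
Invoking unitron translate passing v='6', u_from='F', u_to='K', which returns 46567/180.


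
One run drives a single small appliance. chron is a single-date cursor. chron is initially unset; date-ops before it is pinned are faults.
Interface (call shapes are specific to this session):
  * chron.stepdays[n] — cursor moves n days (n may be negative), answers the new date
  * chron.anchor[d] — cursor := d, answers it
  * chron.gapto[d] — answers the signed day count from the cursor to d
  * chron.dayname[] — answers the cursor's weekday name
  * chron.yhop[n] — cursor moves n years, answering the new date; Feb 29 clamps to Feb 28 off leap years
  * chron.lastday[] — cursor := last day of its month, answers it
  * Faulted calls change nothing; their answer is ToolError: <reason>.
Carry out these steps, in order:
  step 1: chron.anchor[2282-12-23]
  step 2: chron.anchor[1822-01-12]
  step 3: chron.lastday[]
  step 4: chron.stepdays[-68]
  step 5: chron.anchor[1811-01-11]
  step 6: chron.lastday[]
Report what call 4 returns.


Answer: 1821-11-24

Derivation:
>>> anchor d→2282-12-23
[out] 2282-12-23
>>> anchor d→1822-01-12
[out] 1822-01-12
>>> lastday
[out] 1822-01-31
>>> stepdays n→-68
[out] 1821-11-24
>>> anchor d→1811-01-11
[out] 1811-01-11
>>> lastday
[out] 1811-01-31


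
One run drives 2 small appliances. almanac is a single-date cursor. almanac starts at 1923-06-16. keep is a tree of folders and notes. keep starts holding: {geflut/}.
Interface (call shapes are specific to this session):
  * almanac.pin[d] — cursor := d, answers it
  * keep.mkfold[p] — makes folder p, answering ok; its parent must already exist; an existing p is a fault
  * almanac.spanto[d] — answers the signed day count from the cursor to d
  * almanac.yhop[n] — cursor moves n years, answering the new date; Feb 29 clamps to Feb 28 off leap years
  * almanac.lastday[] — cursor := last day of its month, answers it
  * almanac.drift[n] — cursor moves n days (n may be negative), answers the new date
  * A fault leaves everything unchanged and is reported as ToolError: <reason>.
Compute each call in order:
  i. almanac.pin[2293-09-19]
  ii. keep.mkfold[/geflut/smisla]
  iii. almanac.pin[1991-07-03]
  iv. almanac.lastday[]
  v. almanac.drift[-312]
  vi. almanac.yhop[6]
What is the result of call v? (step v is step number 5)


Answer: 1990-09-22

Derivation:
Do: almanac.pin[d='2293-09-19']
See: 2293-09-19
Do: keep.mkfold[p='/geflut/smisla']
See: ok
Do: almanac.pin[d='1991-07-03']
See: 1991-07-03
Do: almanac.lastday[]
See: 1991-07-31
Do: almanac.drift[n='-312']
See: 1990-09-22
Do: almanac.yhop[n='6']
See: 1996-09-22


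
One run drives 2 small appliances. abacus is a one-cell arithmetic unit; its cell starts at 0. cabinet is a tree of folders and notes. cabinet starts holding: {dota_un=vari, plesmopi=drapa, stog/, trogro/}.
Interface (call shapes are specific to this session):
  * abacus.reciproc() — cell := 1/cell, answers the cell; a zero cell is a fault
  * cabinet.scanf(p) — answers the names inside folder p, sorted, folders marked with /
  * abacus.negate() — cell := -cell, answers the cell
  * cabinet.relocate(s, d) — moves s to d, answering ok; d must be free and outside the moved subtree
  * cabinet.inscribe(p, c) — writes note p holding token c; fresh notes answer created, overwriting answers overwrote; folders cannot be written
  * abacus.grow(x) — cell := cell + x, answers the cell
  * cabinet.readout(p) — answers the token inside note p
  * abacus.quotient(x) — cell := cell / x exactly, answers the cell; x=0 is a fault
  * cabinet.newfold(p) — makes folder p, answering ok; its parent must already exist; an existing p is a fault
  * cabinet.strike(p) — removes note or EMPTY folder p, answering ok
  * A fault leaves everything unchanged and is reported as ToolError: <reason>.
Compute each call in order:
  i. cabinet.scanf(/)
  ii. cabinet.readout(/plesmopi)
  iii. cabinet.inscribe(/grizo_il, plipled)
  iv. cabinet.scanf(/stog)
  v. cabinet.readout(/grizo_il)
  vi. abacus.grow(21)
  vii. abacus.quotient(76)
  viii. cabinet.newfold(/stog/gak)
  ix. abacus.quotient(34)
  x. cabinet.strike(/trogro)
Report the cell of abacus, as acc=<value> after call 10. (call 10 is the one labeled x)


Answer: acc=21/2584

Derivation:
% cabinet.scanf(p=/) == [dota_un, plesmopi, stog/, trogro/]
% cabinet.readout(p=/plesmopi) == drapa
% cabinet.inscribe(p=/grizo_il, c=plipled) == created
% cabinet.scanf(p=/stog) == []
% cabinet.readout(p=/grizo_il) == plipled
% abacus.grow(x=21) == 21
% abacus.quotient(x=76) == 21/76
% cabinet.newfold(p=/stog/gak) == ok
% abacus.quotient(x=34) == 21/2584
% cabinet.strike(p=/trogro) == ok


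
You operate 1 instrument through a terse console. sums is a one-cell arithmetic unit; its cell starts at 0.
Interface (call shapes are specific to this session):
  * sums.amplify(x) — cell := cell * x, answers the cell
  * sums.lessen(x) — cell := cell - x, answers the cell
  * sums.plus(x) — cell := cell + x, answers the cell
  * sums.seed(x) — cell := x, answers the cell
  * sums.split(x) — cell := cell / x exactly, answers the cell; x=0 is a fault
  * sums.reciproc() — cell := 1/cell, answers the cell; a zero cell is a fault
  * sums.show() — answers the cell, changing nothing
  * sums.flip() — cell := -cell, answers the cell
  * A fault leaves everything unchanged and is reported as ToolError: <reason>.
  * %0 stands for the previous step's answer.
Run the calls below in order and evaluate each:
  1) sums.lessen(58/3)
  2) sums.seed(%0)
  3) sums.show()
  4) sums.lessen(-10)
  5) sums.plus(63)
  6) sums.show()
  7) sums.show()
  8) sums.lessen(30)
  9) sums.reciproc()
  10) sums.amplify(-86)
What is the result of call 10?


·→ sums.lessen(58/3)
·← -58/3
·→ sums.seed(%0)
·← -58/3
·→ sums.show()
·← -58/3
·→ sums.lessen(-10)
·← -28/3
·→ sums.plus(63)
·← 161/3
·→ sums.show()
·← 161/3
·→ sums.show()
·← 161/3
·→ sums.lessen(30)
·← 71/3
·→ sums.reciproc()
·← 3/71
·→ sums.amplify(-86)
·← -258/71

Answer: -258/71


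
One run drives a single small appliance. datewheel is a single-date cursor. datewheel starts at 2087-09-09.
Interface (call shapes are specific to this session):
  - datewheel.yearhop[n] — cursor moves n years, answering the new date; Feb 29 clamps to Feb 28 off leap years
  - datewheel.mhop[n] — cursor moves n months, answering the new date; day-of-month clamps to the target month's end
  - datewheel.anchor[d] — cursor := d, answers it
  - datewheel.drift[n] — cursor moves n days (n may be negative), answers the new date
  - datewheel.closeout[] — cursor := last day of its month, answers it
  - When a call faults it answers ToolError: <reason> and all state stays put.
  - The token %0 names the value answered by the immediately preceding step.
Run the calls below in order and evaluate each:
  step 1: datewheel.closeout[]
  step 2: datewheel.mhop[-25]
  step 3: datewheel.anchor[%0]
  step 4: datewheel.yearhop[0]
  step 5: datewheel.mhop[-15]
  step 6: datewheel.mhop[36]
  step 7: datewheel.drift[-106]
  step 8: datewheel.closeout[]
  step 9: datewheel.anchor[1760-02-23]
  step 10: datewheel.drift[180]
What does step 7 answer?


I invoke datewheel.closeout(), and observe 2087-09-30.
I try datewheel.mhop with n=-25, — result: 2085-08-30.
I invoke datewheel.anchor with d=%0, → 2085-08-30.
I call datewheel.yearhop with n=0, and get 2085-08-30.
Now I run datewheel.mhop with n=-15, giving 2084-05-30.
Now I run datewheel.mhop with n=36, which returns 2087-05-30.
Now I run datewheel.drift with n=-106, giving 2087-02-13.
I try datewheel.closeout(), yielding 2087-02-28.
Using datewheel.anchor with d=1760-02-23, and get 1760-02-23.
I call datewheel.drift with n=180, which returns 1760-08-21.

Answer: 2087-02-13


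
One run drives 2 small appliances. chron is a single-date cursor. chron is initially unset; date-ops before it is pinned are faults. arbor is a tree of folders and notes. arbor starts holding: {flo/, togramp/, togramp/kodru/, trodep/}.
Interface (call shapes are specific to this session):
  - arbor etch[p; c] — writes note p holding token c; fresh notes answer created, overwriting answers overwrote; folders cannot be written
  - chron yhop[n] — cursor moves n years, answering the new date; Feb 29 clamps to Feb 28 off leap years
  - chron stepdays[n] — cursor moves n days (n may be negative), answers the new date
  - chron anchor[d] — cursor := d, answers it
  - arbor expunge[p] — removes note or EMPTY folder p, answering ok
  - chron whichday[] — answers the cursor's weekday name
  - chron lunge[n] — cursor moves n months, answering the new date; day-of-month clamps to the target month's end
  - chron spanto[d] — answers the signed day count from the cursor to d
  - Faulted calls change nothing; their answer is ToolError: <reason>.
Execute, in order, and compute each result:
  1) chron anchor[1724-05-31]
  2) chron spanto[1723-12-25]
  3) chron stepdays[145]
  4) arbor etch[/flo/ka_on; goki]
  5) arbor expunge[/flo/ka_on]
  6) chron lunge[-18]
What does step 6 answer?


~$ chron anchor d='1724-05-31'
  1724-05-31
~$ chron spanto d='1723-12-25'
  -158
~$ chron stepdays n='145'
  1724-10-23
~$ arbor etch p='/flo/ka_on' c='goki'
  created
~$ arbor expunge p='/flo/ka_on'
  ok
~$ chron lunge n='-18'
  1723-04-23

Answer: 1723-04-23


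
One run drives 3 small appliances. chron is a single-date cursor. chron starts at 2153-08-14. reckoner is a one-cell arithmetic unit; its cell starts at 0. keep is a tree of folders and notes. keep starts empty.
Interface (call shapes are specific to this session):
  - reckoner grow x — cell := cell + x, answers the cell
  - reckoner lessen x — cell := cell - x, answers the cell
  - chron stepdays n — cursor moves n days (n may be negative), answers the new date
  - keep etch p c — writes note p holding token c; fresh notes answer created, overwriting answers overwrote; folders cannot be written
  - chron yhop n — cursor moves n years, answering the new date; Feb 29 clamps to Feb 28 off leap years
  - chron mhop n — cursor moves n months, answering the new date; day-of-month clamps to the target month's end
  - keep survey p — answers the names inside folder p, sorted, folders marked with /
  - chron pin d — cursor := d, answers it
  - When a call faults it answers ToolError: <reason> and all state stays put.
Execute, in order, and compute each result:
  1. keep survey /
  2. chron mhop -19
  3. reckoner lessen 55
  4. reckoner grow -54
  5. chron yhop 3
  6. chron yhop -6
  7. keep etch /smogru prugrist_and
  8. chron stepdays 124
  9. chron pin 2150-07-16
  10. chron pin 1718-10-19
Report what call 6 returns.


>> keep survey(p=/)
<< []
>> chron mhop(n=-19)
<< 2152-01-14
>> reckoner lessen(x=55)
<< -55
>> reckoner grow(x=-54)
<< -109
>> chron yhop(n=3)
<< 2155-01-14
>> chron yhop(n=-6)
<< 2149-01-14
>> keep etch(p=/smogru, c=prugrist_and)
<< created
>> chron stepdays(n=124)
<< 2149-05-18
>> chron pin(d=2150-07-16)
<< 2150-07-16
>> chron pin(d=1718-10-19)
<< 1718-10-19

Answer: 2149-01-14


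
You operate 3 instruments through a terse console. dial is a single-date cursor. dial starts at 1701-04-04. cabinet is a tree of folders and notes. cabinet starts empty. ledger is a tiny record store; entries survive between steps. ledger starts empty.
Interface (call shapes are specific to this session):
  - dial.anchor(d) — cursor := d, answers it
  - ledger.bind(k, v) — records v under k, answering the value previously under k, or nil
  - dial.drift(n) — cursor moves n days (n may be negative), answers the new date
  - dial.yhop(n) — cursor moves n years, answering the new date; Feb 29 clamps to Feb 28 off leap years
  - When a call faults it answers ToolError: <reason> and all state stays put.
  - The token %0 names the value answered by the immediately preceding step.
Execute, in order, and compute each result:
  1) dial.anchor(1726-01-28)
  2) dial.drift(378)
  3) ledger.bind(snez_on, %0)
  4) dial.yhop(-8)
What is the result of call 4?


Answer: 1719-02-10

Derivation:
>>> dial.anchor 1726-01-28
  1726-01-28
>>> dial.drift 378
  1727-02-10
>>> ledger.bind snez_on %0
  nil
>>> dial.yhop -8
  1719-02-10


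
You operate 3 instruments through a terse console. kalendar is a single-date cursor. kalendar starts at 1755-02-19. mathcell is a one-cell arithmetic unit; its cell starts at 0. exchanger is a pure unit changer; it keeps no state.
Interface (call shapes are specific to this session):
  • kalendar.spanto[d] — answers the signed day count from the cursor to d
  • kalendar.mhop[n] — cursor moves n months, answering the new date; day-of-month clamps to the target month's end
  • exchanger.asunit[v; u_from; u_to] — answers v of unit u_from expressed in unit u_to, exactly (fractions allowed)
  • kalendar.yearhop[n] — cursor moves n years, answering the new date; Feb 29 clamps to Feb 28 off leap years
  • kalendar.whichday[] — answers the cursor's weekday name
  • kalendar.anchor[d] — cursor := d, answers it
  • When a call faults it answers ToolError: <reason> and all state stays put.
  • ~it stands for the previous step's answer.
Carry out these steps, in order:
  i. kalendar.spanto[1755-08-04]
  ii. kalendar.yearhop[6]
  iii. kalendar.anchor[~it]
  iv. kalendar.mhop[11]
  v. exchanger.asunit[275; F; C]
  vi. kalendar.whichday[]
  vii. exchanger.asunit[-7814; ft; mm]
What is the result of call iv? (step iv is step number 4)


CALL spanto[d→1755-08-04]
RET  166
CALL yearhop[n→6]
RET  1761-02-19
CALL anchor[d→~it]
RET  1761-02-19
CALL mhop[n→11]
RET  1762-01-19
CALL asunit[v→275; u_from→F; u_to→C]
RET  135
CALL whichday[]
RET  Tuesday
CALL asunit[v→-7814; u_from→ft; u_to→mm]
RET  -11908536/5

Answer: 1762-01-19


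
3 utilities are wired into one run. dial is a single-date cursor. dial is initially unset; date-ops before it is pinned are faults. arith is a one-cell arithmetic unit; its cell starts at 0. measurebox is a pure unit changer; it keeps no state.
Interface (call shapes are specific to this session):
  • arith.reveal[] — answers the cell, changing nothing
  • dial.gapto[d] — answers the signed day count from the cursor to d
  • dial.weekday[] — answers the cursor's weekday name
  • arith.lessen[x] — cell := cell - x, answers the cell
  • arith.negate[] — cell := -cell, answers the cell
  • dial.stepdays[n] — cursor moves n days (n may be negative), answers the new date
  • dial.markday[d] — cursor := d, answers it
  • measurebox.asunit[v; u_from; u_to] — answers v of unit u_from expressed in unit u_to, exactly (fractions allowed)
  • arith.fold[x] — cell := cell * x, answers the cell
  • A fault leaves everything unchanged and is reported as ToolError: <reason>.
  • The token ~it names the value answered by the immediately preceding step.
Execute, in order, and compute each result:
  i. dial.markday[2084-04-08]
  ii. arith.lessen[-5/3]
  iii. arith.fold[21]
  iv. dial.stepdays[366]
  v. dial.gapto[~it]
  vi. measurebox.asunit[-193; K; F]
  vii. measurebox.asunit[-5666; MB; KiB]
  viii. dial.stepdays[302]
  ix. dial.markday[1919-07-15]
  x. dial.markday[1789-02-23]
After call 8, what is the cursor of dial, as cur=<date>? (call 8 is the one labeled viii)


-> dial.markday(2084-04-08)
<- 2084-04-08
-> arith.lessen(-5/3)
<- 5/3
-> arith.fold(21)
<- 35
-> dial.stepdays(366)
<- 2085-04-09
-> dial.gapto(~it)
<- 0
-> measurebox.asunit(-193, K, F)
<- -80707/100
-> measurebox.asunit(-5666, MB, KiB)
<- -44265625/8
-> dial.stepdays(302)
<- 2086-02-05
-> dial.markday(1919-07-15)
<- 1919-07-15
-> dial.markday(1789-02-23)
<- 1789-02-23

Answer: cur=2086-02-05


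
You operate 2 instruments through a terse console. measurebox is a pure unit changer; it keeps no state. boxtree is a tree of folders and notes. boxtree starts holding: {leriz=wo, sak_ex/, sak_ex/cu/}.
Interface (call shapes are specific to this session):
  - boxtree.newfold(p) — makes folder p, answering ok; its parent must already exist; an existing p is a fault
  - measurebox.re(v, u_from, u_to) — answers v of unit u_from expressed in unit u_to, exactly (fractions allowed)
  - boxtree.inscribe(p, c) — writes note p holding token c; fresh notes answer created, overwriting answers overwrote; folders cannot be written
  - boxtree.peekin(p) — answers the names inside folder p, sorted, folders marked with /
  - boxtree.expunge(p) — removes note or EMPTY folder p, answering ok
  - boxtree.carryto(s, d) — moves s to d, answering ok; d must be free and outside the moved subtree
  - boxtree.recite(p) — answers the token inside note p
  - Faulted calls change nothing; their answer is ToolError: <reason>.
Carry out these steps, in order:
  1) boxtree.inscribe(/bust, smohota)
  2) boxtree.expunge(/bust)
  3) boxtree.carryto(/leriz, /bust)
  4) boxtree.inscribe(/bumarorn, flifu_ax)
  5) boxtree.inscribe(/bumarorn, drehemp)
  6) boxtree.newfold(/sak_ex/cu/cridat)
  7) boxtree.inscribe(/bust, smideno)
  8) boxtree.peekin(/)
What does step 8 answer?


-- inscribe(p=/bust, c=smohota) : created
-- expunge(p=/bust) : ok
-- carryto(s=/leriz, d=/bust) : ok
-- inscribe(p=/bumarorn, c=flifu_ax) : created
-- inscribe(p=/bumarorn, c=drehemp) : overwrote
-- newfold(p=/sak_ex/cu/cridat) : ok
-- inscribe(p=/bust, c=smideno) : overwrote
-- peekin(p=/) : [bumarorn, bust, sak_ex/]

Answer: [bumarorn, bust, sak_ex/]


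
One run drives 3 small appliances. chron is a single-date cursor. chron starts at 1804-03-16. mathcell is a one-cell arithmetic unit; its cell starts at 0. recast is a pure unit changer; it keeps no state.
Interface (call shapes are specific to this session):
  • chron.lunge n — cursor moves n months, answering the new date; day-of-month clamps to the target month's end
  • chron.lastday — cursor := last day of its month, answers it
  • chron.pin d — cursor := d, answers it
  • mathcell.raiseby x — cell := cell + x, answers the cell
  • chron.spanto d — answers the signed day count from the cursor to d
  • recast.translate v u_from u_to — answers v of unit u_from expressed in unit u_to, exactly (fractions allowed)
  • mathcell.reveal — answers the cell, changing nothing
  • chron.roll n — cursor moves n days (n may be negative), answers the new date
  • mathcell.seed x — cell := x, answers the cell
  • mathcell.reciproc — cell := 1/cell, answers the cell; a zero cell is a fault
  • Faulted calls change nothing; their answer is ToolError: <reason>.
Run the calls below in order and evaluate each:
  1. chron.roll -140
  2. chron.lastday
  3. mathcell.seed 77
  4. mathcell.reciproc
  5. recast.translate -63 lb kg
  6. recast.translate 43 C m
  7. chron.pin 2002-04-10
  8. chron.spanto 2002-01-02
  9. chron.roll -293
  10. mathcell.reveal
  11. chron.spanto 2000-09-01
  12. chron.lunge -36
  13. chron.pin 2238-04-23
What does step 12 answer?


Answer: 1998-06-21

Derivation:
Invoking chron.roll on n: -140, — result: 1803-10-28.
I call chron.lastday(): 1803-10-31.
Then mathcell.seed on x: 77, and see 77.
I run mathcell.reciproc(), and get 1/77.
I try recast.translate on v: -63, u_from: lb, u_to: kg, giving -2857631931/100000000.
Using recast.translate on v: 43, u_from: C, u_to: m: ToolError: incompatible units.
Next I call chron.pin on d: 2002-04-10, and see 2002-04-10.
Next I call chron.spanto on d: 2002-01-02, — result: -98.
Invoking chron.roll on n: -293, giving 2001-06-21.
Invoking mathcell.reveal, which returns 1/77.
I call chron.spanto on d: 2000-09-01: -293.
I use chron.lunge on n: -36, — result: 1998-06-21.
Then chron.pin on d: 2238-04-23, — result: 2238-04-23.


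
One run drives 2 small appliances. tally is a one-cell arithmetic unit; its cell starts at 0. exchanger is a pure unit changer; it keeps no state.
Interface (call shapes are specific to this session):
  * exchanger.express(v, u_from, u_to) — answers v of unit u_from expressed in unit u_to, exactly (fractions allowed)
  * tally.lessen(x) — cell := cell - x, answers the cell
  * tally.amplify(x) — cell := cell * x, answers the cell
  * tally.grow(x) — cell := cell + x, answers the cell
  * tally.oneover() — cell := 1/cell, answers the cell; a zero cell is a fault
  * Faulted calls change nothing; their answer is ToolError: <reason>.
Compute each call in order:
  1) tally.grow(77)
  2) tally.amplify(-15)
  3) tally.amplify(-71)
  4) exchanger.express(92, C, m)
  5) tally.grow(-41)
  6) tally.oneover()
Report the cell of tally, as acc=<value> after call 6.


Answer: acc=1/81964

Derivation:
$ tally.grow x→77
= 77
$ tally.amplify x→-15
= -1155
$ tally.amplify x→-71
= 82005
$ exchanger.express v→92 u_from→C u_to→m
= ToolError: incompatible units
$ tally.grow x→-41
= 81964
$ tally.oneover
= 1/81964


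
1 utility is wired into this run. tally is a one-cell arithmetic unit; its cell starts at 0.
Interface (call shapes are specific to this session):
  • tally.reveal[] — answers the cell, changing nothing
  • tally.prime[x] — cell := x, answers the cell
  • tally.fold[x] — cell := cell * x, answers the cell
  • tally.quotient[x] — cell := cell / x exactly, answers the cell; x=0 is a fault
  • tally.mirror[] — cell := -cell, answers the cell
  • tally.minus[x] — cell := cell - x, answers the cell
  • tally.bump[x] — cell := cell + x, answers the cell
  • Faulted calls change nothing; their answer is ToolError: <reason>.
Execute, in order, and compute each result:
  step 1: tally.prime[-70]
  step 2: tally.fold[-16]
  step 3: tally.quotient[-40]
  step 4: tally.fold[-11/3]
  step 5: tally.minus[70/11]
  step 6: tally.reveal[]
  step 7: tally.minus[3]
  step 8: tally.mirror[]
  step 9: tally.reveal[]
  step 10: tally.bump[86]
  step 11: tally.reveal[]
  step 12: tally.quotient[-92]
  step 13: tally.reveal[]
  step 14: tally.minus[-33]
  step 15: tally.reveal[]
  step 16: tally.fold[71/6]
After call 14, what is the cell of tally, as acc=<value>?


>> tally.prime(-70)
<< -70
>> tally.fold(-16)
<< 1120
>> tally.quotient(-40)
<< -28
>> tally.fold(-11/3)
<< 308/3
>> tally.minus(70/11)
<< 3178/33
>> tally.reveal()
<< 3178/33
>> tally.minus(3)
<< 3079/33
>> tally.mirror()
<< -3079/33
>> tally.reveal()
<< -3079/33
>> tally.bump(86)
<< -241/33
>> tally.reveal()
<< -241/33
>> tally.quotient(-92)
<< 241/3036
>> tally.reveal()
<< 241/3036
>> tally.minus(-33)
<< 100429/3036
>> tally.reveal()
<< 100429/3036
>> tally.fold(71/6)
<< 7130459/18216

Answer: acc=100429/3036


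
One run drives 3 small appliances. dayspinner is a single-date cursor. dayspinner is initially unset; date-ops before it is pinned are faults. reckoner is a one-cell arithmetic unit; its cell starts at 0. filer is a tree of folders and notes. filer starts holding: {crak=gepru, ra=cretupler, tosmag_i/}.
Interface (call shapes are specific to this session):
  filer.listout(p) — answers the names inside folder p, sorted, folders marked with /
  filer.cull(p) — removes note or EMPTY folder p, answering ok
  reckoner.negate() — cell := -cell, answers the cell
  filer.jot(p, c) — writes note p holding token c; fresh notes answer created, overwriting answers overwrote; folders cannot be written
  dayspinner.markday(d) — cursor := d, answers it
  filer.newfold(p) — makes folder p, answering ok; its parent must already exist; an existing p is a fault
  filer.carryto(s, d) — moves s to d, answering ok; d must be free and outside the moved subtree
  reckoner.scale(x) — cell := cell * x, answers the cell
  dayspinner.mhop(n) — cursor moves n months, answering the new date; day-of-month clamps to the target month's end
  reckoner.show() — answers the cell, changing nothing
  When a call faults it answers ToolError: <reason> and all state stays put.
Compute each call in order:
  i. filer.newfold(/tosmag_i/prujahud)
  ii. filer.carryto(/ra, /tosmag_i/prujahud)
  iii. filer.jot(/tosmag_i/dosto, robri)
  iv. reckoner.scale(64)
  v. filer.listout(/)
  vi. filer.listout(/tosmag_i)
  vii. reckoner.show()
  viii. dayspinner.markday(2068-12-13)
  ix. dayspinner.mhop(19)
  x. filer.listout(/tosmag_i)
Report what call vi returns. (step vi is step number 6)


Step: filer.newfold[p='/tosmag_i/prujahud']
Result: ok
Step: filer.carryto[s='/ra'; d='/tosmag_i/prujahud']
Result: ToolError: exists
Step: filer.jot[p='/tosmag_i/dosto'; c='robri']
Result: created
Step: reckoner.scale[x='64']
Result: 0
Step: filer.listout[p='/']
Result: [crak, ra, tosmag_i/]
Step: filer.listout[p='/tosmag_i']
Result: [dosto, prujahud/]
Step: reckoner.show[]
Result: 0
Step: dayspinner.markday[d='2068-12-13']
Result: 2068-12-13
Step: dayspinner.mhop[n='19']
Result: 2070-07-13
Step: filer.listout[p='/tosmag_i']
Result: [dosto, prujahud/]

Answer: [dosto, prujahud/]


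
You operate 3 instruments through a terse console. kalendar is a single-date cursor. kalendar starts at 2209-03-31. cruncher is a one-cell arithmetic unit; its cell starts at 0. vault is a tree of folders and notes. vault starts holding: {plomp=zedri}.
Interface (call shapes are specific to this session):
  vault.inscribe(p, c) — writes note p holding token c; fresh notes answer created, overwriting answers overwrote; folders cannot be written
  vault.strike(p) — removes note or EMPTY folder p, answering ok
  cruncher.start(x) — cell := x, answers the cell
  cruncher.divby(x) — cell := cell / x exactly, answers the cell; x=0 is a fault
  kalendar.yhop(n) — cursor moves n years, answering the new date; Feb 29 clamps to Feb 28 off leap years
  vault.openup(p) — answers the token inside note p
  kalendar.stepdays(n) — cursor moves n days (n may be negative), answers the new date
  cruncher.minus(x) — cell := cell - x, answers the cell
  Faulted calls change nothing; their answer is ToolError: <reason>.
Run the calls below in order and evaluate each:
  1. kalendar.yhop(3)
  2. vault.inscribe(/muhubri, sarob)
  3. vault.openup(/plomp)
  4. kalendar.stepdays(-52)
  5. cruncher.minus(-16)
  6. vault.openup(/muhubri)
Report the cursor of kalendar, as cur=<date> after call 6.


! kalendar.yhop(n=3) -> 2212-03-31
! vault.inscribe(p=/muhubri, c=sarob) -> created
! vault.openup(p=/plomp) -> zedri
! kalendar.stepdays(n=-52) -> 2212-02-08
! cruncher.minus(x=-16) -> 16
! vault.openup(p=/muhubri) -> sarob

Answer: cur=2212-02-08


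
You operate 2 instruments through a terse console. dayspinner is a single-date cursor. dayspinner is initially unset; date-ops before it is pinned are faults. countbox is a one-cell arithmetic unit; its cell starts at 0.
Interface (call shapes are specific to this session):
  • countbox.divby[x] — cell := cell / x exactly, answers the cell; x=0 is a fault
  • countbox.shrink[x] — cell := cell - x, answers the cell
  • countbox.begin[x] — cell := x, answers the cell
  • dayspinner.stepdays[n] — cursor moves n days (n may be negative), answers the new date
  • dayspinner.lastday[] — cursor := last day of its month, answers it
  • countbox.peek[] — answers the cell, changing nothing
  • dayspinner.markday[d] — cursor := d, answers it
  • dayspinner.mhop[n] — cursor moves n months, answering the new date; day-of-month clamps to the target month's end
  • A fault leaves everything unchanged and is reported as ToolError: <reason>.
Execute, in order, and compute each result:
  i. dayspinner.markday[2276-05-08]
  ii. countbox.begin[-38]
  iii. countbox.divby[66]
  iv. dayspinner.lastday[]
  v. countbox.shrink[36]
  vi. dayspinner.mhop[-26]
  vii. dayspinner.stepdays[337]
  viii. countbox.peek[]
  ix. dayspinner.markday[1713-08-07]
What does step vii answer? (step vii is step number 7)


$ markday d: 2276-05-08
[out] 2276-05-08
$ begin x: -38
[out] -38
$ divby x: 66
[out] -19/33
$ lastday
[out] 2276-05-31
$ shrink x: 36
[out] -1207/33
$ mhop n: -26
[out] 2274-03-31
$ stepdays n: 337
[out] 2275-03-03
$ peek
[out] -1207/33
$ markday d: 1713-08-07
[out] 1713-08-07

Answer: 2275-03-03


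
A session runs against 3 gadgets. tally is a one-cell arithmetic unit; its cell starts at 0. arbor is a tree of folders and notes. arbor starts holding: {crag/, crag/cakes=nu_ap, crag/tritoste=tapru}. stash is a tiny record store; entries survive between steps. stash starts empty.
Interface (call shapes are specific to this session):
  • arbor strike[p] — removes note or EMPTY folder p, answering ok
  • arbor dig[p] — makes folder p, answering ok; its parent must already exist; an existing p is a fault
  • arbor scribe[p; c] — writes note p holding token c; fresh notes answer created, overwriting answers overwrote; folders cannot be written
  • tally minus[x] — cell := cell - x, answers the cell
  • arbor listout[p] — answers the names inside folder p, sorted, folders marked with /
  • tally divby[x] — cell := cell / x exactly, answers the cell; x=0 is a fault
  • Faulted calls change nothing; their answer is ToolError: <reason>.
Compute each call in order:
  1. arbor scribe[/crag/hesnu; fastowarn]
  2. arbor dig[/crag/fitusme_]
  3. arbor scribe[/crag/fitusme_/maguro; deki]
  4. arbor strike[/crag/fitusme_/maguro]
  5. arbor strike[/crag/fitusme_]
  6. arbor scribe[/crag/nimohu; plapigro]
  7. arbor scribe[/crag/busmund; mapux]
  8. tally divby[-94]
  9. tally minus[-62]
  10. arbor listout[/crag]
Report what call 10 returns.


Answer: [busmund, cakes, hesnu, nimohu, tritoste]

Derivation:
Act: arbor scribe[p: /crag/hesnu; c: fastowarn]
Obs: created
Act: arbor dig[p: /crag/fitusme_]
Obs: ok
Act: arbor scribe[p: /crag/fitusme_/maguro; c: deki]
Obs: created
Act: arbor strike[p: /crag/fitusme_/maguro]
Obs: ok
Act: arbor strike[p: /crag/fitusme_]
Obs: ok
Act: arbor scribe[p: /crag/nimohu; c: plapigro]
Obs: created
Act: arbor scribe[p: /crag/busmund; c: mapux]
Obs: created
Act: tally divby[x: -94]
Obs: 0
Act: tally minus[x: -62]
Obs: 62
Act: arbor listout[p: /crag]
Obs: [busmund, cakes, hesnu, nimohu, tritoste]


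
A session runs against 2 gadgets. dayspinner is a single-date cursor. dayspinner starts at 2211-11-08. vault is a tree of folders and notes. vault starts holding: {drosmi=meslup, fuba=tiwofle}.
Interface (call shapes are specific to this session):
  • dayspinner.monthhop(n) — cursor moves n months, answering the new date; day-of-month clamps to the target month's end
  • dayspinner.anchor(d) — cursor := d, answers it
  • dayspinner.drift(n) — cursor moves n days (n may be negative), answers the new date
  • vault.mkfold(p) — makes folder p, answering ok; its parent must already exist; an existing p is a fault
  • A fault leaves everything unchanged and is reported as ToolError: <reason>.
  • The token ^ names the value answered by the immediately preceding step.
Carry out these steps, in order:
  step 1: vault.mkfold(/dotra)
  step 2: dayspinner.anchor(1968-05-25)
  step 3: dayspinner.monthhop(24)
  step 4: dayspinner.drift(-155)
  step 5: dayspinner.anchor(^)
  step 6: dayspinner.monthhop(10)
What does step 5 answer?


! mkfold(p→/dotra) -> ok
! anchor(d→1968-05-25) -> 1968-05-25
! monthhop(n→24) -> 1970-05-25
! drift(n→-155) -> 1969-12-21
! anchor(d→^) -> 1969-12-21
! monthhop(n→10) -> 1970-10-21

Answer: 1969-12-21
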